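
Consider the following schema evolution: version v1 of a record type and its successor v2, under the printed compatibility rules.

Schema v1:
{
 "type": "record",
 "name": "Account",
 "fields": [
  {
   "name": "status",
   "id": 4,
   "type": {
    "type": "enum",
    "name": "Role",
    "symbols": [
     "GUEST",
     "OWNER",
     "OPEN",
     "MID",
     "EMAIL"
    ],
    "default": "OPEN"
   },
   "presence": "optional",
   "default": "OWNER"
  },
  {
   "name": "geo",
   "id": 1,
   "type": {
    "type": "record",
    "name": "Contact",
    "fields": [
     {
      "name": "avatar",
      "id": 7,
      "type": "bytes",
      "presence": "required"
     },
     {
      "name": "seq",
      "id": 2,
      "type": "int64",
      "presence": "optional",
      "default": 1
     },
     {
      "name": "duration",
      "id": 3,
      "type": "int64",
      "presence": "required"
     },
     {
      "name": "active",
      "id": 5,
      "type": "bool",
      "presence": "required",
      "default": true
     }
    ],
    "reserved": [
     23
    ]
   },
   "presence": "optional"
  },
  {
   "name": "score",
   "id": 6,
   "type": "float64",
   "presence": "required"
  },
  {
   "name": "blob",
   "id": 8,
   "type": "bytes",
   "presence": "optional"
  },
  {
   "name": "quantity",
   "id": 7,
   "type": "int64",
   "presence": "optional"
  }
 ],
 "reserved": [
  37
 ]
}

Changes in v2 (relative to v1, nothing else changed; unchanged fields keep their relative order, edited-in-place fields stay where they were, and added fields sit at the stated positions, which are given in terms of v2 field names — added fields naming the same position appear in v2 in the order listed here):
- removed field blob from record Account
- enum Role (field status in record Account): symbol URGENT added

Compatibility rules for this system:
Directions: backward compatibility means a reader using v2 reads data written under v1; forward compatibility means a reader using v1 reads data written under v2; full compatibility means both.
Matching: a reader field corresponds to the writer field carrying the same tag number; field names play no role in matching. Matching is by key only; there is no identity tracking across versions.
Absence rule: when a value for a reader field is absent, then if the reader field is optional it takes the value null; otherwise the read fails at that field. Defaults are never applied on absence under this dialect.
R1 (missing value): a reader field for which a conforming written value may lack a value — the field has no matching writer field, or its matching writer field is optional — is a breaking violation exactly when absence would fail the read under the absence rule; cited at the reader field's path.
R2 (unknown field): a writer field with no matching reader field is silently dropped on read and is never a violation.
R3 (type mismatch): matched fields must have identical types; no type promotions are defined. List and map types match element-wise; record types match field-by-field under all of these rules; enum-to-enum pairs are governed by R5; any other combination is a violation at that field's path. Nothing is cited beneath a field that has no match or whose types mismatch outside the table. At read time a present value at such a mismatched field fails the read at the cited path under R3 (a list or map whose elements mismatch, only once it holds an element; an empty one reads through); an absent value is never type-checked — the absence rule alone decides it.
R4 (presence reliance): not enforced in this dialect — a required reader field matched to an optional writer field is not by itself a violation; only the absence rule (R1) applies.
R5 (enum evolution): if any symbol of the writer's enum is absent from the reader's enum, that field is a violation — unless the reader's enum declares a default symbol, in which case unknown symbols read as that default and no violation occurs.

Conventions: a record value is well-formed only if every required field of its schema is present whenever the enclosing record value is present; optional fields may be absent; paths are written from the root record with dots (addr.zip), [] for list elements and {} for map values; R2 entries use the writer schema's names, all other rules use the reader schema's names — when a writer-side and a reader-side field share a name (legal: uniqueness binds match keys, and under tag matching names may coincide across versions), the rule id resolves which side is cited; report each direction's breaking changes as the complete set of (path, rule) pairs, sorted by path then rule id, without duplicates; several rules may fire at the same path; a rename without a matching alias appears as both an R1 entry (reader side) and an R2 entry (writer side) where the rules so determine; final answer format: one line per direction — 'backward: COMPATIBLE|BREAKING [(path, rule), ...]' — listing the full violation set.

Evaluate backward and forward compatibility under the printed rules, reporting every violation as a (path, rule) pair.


backward: COMPATIBLE []; forward: COMPATIBLE []

arrows below run writer -> reader for Account
backward on Account — v2 reading data written by v1:
  status <- status (Role -> Role, writer optional)
  geo <- geo (Contact -> Contact, writer optional)
  score <- score (float64 -> float64, writer required)
  quantity <- quantity (int64 -> int64, writer optional)
  writer field blob has no reader counterpart
  geo.avatar <- geo.avatar (bytes -> bytes, writer required)
  geo.seq <- geo.seq (int64 -> int64, writer optional)
  geo.duration <- geo.duration (int64 -> int64, writer required)
  geo.active <- geo.active (bool -> bool, writer required)
  => backward verdict for Account: COMPATIBLE, no violations
forward on Account — v1 reading data written by v2:
  status <- status (Role -> Role, writer optional)
  geo <- geo (Contact -> Contact, writer optional)
  score <- score (float64 -> float64, writer required)
  blob: no writer match
  quantity <- quantity (int64 -> int64, writer optional)
  geo.avatar <- geo.avatar (bytes -> bytes, writer required)
  geo.seq <- geo.seq (int64 -> int64, writer optional)
  geo.duration <- geo.duration (int64 -> int64, writer required)
  geo.active <- geo.active (bool -> bool, writer required)
  => forward verdict for Account: COMPATIBLE, no violations


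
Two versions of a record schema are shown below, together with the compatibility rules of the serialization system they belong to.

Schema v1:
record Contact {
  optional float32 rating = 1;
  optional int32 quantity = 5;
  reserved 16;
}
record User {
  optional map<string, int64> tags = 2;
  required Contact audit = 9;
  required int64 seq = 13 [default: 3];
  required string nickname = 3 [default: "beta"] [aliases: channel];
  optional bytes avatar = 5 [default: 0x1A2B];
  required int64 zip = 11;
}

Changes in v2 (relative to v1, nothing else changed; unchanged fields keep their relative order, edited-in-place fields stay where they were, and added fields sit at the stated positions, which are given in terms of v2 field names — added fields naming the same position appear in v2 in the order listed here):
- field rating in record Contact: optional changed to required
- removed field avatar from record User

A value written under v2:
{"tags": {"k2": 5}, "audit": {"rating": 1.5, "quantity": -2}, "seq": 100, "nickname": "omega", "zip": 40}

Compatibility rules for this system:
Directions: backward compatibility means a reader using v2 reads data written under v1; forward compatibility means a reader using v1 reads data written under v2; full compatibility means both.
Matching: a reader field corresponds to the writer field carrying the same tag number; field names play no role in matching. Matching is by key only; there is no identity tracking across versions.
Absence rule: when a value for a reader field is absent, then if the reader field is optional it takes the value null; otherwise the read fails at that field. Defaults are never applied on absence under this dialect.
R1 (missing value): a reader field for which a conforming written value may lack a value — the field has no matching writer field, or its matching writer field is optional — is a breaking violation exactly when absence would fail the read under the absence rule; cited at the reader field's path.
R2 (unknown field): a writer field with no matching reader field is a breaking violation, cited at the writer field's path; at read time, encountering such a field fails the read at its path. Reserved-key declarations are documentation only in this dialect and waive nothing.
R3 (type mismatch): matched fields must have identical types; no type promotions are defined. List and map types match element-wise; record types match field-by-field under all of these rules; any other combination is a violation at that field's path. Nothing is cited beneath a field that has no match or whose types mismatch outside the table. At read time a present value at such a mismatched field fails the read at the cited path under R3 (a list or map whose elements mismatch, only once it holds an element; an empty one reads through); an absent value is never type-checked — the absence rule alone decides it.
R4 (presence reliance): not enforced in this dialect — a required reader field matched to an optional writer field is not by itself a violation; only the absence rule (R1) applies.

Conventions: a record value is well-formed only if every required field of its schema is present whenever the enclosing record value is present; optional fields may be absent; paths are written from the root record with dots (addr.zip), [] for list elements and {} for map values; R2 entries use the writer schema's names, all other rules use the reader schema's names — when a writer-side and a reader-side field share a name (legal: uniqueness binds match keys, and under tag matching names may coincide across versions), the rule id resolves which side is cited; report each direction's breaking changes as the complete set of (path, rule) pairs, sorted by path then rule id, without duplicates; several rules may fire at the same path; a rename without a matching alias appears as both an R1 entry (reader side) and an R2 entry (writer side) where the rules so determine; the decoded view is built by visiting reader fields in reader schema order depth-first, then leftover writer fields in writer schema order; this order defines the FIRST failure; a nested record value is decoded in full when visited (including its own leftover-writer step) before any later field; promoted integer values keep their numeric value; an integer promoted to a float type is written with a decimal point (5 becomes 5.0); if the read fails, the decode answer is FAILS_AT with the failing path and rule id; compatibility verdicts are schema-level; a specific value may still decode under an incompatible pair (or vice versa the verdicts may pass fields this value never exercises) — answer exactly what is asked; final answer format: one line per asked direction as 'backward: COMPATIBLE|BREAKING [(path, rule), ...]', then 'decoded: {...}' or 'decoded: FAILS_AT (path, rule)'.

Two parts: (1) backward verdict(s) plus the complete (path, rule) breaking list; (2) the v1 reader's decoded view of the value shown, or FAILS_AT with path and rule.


in User below, arrows point writer -> reader
backward for User (reader v2, writer v1):
  tags: map<string, int64> -> map<string, int64>, writer optional; from tags
  audit: Contact -> Contact, writer required; from audit
  seq: int64 -> int64, writer required; from seq
  nickname: string -> string, writer required; from nickname
  zip: int64 -> int64, writer required; from zip
  leftover writer field: avatar
  audit.rating: float32 -> float32, writer optional; from audit.rating
  audit.quantity: int32 -> int32, writer optional; from audit.quantity
  breaking: (audit.rating, R1)
  breaking: (avatar, R2)
  backward on User therefore BREAKING (2)
decode (reader v1):
  tags := {"k2": 5}
  audit.rating := 1.5
  audit.quantity := -2
  seq := 100
  nickname := "omega"
  avatar := null (absent, optional -> null)
  zip := 40
  => decoded: {"tags": {"k2": 5}, "audit": {"rating": 1.5, "quantity": -2}, "seq": 100, "nickname": "omega", "avatar": null, "zip": 40}

backward: BREAKING [(audit.rating, R1), (avatar, R2)]; decoded: {"tags": {"k2": 5}, "audit": {"rating": 1.5, "quantity": -2}, "seq": 100, "nickname": "omega", "avatar": null, "zip": 40}


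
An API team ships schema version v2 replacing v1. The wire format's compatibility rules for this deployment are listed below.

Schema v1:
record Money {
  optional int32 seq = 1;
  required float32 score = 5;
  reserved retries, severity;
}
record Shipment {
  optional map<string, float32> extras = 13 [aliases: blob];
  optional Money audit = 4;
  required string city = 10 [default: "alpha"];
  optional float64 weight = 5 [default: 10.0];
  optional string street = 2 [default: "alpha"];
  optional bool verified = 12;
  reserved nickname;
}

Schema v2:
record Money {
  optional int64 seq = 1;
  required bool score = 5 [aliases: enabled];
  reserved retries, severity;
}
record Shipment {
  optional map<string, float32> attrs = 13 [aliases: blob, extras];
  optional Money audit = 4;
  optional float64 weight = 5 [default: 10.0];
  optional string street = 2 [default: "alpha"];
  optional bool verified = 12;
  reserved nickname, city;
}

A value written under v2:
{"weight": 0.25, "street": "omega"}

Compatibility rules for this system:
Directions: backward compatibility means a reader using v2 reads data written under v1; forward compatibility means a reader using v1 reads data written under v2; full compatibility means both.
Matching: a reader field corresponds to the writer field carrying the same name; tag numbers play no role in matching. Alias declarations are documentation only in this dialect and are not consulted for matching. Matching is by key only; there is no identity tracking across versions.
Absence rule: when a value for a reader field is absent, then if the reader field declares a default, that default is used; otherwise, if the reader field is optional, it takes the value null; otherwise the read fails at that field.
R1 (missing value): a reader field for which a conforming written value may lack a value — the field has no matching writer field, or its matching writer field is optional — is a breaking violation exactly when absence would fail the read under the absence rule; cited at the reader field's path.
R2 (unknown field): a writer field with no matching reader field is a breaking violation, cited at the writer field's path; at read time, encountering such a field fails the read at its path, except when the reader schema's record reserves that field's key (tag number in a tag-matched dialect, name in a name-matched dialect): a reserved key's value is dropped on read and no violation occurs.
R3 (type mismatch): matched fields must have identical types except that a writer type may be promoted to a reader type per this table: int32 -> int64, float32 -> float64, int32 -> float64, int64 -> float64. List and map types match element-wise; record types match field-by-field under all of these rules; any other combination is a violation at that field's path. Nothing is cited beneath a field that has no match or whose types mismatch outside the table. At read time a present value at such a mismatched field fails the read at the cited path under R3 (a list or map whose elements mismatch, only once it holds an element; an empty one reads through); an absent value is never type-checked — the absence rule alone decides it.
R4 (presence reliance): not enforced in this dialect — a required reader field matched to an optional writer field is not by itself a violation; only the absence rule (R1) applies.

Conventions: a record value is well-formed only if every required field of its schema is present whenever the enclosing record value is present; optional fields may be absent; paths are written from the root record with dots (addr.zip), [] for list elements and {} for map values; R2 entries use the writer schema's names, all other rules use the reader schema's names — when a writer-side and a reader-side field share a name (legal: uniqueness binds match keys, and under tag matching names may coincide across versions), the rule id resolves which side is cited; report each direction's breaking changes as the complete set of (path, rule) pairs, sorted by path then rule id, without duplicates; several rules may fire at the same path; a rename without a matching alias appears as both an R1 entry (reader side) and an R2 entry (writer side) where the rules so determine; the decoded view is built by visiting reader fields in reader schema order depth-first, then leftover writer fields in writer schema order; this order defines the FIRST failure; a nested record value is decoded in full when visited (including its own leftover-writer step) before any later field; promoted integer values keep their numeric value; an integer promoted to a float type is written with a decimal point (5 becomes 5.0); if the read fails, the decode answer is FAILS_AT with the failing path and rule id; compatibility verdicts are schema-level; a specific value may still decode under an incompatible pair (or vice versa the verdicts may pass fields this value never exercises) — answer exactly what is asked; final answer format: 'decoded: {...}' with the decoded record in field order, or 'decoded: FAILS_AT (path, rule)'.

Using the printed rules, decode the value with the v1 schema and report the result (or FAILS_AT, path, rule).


decoded: {"extras": null, "audit": null, "city": "alpha", "weight": 0.25, "street": "omega", "verified": null}

the writer's type comes first in each Shipment pair
decode (reader v1):
  extras := null (not supplied -> null)
  audit := null (not supplied -> null)
  city := "alpha" (no value, default fills)
  weight := 0.25
  street := "omega"
  verified := null (not supplied -> null)
  => decoded: {"extras": null, "audit": null, "city": "alpha", "weight": 0.25, "street": "omega", "verified": null}
diffs on Shipment not affecting the asked answer:
  removed field city from record Shipment (its key "city" joins the reserved list) -> no rule fires on it and the decoded Shipment view is identical with or without it
  field seq in record Money: type int32 changed to int64 -> matters for Shipment compatibility verdicts, not for this value's decode
  field score in record Money: type float32 changed to bool -> matters for Shipment compatibility verdicts, not for this value's decode
  renamed field extras to attrs in record Shipment (alias extras declared on the renamed field) -> matters for Shipment compatibility verdicts, not for this value's decode


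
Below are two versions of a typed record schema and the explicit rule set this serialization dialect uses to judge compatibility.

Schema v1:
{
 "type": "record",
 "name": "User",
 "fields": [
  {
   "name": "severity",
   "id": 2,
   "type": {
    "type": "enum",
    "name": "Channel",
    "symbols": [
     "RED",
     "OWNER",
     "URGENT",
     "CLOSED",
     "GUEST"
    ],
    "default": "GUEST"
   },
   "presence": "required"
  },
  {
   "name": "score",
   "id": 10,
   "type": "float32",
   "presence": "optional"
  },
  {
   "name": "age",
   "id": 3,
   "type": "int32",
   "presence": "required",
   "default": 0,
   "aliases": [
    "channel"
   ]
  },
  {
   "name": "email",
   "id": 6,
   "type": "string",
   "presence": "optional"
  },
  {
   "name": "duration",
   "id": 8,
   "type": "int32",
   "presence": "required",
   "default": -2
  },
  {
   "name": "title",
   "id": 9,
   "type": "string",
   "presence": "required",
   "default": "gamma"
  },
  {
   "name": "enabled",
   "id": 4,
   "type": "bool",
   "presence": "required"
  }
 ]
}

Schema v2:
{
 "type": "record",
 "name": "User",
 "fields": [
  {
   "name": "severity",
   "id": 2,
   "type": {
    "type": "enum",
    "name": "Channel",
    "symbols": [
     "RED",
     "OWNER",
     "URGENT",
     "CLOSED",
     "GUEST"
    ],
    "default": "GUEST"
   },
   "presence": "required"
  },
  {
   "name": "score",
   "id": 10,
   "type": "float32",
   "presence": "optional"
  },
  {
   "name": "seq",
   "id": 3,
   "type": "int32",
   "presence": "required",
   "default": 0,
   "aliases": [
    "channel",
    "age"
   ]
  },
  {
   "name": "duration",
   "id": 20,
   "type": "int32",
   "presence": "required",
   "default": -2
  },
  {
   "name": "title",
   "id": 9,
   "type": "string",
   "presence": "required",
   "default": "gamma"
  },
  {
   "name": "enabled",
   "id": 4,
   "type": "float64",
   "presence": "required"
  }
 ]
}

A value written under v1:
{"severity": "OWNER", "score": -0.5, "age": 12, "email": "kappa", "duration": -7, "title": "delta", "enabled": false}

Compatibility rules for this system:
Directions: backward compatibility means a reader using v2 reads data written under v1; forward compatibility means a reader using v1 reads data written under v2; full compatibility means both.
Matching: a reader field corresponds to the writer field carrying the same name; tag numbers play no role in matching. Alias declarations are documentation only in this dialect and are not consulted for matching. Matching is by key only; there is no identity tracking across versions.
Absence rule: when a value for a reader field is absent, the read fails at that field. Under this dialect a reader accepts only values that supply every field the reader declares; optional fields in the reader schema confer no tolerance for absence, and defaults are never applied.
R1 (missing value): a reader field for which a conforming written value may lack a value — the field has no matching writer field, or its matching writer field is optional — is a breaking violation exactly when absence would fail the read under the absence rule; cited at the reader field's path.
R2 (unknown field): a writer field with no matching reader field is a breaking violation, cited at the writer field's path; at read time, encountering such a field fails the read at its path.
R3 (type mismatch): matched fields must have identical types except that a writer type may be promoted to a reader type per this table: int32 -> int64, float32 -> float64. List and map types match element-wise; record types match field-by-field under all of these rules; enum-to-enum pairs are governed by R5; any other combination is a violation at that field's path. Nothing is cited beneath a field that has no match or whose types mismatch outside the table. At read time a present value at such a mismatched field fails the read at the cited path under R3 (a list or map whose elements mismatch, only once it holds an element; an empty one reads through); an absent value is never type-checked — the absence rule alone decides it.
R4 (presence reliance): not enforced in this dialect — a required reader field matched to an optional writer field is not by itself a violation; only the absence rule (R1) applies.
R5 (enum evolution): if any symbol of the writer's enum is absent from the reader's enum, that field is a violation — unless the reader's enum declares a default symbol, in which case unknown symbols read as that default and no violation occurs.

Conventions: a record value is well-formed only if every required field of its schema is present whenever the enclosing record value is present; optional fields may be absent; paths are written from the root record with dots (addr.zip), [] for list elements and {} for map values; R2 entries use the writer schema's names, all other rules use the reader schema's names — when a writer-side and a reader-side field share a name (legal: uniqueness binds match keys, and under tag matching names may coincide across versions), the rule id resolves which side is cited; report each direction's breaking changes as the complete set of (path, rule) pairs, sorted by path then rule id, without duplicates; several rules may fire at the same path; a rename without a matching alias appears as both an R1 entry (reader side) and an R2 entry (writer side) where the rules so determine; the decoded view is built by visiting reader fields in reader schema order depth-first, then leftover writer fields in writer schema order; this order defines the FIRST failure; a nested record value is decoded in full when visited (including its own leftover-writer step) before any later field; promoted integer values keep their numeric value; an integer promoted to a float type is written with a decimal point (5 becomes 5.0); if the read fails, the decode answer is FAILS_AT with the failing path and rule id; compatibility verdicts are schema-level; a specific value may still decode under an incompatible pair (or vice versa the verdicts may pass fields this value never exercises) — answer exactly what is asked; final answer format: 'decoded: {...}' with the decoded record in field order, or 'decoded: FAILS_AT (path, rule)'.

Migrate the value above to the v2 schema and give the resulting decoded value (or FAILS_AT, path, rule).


the writer's type comes first in each User pair
decoding the User value with the v2 reader:
  severity := "OWNER"
  score := -0.5
  read fails at seq under R1 (no fill)
  => FAILS_AT (seq, R1)
remaining User differences; none change what is asked:
  field duration in record User: tag 8 changed to 20 -> triggers nothing under the printed rules; the User answer is the same either way
  field enabled in record User: type bool changed to float64 -> matters for User compatibility verdicts, not for this value's decode
  removed field email from record User -> matters for User compatibility verdicts, not for this value's decode

decoded: FAILS_AT (seq, R1)


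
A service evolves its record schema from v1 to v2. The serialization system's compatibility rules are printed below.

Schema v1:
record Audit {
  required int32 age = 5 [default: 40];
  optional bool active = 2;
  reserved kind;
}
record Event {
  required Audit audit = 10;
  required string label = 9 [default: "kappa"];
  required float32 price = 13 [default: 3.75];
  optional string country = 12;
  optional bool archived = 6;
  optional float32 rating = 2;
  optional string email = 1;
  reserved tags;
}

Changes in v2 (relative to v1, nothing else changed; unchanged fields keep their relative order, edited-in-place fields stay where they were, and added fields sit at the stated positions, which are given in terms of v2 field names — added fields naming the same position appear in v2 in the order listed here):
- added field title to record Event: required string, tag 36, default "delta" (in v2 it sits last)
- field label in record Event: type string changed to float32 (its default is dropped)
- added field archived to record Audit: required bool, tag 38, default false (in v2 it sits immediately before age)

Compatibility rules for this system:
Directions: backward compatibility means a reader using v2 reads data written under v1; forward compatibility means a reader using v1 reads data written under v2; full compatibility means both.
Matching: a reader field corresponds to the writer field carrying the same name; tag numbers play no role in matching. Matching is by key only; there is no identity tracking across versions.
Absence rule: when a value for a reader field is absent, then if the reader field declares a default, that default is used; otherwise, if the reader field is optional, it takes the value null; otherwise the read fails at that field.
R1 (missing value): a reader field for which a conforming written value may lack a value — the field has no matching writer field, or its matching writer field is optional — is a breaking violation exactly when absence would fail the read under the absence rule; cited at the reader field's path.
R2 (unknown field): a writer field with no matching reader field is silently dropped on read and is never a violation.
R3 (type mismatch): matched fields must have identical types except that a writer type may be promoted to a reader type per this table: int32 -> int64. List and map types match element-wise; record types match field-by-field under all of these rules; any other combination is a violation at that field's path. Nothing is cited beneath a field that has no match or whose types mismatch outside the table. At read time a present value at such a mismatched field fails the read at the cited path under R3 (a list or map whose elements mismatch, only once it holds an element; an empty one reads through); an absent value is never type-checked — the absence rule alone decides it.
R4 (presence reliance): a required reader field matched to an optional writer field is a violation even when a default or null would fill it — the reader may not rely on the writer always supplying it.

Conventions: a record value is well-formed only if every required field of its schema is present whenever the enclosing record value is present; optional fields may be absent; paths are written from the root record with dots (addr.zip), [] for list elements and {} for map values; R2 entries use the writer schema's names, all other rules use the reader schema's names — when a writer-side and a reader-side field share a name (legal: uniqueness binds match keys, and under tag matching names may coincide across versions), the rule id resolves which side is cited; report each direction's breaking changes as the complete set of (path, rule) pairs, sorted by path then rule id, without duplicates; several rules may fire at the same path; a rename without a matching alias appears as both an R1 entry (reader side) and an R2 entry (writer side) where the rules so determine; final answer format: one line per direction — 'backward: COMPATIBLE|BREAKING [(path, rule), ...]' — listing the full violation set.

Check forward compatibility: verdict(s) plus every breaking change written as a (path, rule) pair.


each type pair in Event: writer, then reader
forward for Event (reader v1, writer v2):
  Audit -> Audit, writer required: audit aligns to audit
  float32 -> string, writer required: label aligns to label
  float32 -> float32, writer required: price aligns to price
  string -> string, writer optional: country aligns to country
  bool -> bool, writer optional: archived aligns to archived
  float32 -> float32, writer optional: rating aligns to rating
  string -> string, writer optional: email aligns to email
  writer title: unknown to reader
  int32 -> int32, writer required: audit.age aligns to audit.age
  bool -> bool, writer optional: audit.active aligns to audit.active
  writer audit.archived: unknown to reader
  violation R3 at label
  => forward: BREAKING (1)
the other Event changes do not affect what is asked:
  added field title to record Event: required string, tag 36, default "delta" (in v2 it sits last) -> triggers nothing under Event's printed rules — same verdict
  added field archived to record Audit: required bool, tag 38, default false (in v2 it sits immediately before age) -> triggers nothing under Event's printed rules — same verdict

forward: BREAKING [(label, R3)]


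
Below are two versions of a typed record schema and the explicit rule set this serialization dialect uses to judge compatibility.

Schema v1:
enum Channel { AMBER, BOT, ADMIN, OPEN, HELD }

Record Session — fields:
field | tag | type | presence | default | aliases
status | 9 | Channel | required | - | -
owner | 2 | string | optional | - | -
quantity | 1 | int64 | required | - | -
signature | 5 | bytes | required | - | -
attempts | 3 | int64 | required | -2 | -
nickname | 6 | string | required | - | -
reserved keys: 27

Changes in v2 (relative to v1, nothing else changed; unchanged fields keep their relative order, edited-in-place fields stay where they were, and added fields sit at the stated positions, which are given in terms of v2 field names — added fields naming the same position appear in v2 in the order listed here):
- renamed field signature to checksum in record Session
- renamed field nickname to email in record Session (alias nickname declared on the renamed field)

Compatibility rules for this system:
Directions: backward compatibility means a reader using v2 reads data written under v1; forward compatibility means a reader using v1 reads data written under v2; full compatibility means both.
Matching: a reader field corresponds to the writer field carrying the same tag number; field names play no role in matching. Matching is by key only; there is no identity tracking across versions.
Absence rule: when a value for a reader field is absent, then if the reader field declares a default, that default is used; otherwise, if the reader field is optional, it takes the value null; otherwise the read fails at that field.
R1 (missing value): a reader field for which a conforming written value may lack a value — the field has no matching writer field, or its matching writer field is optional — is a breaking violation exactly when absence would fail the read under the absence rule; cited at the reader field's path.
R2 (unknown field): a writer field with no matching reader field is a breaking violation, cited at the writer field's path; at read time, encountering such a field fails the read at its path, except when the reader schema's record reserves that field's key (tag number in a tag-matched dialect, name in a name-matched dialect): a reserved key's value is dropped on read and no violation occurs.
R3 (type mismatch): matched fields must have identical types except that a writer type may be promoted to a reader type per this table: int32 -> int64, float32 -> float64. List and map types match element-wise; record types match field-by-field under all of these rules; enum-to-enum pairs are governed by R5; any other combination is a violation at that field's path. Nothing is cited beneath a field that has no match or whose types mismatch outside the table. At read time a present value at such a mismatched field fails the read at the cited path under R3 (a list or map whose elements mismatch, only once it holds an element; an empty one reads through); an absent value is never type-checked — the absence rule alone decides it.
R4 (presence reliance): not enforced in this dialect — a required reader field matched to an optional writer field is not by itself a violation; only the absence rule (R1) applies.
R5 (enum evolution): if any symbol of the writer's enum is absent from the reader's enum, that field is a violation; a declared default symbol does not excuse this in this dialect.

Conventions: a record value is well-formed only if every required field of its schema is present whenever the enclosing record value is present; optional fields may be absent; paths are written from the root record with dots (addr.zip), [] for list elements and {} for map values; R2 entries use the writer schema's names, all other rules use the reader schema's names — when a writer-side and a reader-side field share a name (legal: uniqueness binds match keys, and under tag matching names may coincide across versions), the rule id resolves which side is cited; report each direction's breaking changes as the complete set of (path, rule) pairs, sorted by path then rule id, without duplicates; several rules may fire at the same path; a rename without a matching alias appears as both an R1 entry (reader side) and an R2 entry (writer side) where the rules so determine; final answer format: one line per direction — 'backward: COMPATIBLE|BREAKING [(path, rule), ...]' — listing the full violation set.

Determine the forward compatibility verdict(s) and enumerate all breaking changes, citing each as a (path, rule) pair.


in Session below, arrows point writer -> reader
forward pass over Session, reader schema v1, writer schema v2:
  Channel -> Channel, writer required: status aligns to status
  string -> string, writer optional: owner aligns to owner
  int64 -> int64, writer required: quantity aligns to quantity
  bytes -> bytes, writer required: signature aligns to checksum
  int64 -> int64, writer required: attempts aligns to attempts
  string -> string, writer required: nickname aligns to email
  => no violations; forward on Session: COMPATIBLE
ruling out the remaining Session differences:
  renamed field signature to checksum in record Session -> fires no rule on Session, leaving the asked answer as it is
  renamed field nickname to email in record Session (alias nickname declared on the renamed field) -> fires no rule on Session, leaving the asked answer as it is

forward: COMPATIBLE []


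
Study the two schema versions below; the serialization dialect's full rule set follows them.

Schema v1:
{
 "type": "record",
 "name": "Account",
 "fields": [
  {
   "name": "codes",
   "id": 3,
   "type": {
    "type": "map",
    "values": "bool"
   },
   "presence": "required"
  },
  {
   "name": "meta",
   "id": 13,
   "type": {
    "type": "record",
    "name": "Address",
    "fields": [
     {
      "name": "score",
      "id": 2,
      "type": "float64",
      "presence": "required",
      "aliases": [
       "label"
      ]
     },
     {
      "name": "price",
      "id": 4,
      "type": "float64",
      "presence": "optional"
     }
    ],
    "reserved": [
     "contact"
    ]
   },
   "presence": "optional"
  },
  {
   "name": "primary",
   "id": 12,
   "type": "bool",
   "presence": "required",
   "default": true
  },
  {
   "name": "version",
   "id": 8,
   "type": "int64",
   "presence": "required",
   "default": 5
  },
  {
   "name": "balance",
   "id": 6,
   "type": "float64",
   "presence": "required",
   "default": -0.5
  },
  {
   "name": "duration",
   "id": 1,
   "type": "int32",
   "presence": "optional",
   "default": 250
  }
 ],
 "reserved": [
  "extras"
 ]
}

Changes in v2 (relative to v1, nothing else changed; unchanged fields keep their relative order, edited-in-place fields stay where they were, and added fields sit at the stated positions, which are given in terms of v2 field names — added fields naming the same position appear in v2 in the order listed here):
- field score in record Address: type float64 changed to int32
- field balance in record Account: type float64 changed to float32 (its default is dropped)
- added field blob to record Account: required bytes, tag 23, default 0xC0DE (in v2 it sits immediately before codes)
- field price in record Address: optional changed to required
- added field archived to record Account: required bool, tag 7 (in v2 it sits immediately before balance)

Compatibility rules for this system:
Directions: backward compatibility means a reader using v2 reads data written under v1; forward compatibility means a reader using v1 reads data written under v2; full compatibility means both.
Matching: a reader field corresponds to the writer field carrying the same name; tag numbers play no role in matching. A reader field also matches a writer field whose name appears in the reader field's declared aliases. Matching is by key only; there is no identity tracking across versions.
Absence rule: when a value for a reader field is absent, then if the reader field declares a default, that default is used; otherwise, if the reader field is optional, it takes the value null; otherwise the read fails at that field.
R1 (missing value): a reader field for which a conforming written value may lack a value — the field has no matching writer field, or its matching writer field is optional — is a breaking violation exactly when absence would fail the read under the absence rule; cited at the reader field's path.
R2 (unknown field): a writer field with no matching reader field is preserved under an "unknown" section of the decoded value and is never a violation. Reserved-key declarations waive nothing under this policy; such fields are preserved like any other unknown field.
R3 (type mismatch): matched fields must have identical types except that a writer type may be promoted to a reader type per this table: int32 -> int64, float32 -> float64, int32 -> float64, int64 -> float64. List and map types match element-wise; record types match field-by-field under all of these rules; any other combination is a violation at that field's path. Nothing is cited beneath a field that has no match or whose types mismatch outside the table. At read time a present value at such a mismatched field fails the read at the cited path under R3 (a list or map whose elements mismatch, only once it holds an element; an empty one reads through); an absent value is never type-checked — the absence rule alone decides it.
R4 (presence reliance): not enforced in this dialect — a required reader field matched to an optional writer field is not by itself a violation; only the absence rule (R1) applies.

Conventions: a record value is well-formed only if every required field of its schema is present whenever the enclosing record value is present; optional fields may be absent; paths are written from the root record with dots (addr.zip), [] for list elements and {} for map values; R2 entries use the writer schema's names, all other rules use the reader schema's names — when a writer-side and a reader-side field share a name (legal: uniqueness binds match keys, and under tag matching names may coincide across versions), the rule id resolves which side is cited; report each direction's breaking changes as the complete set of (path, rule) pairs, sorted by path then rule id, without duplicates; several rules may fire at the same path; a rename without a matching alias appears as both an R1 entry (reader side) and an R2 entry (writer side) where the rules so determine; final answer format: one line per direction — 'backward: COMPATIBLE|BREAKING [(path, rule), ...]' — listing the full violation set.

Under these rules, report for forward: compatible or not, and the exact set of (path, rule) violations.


forward: COMPATIBLE []

in Account below, arrows point writer -> reader
forward pass over Account, reader schema v1, writer schema v2:
  map<string, bool> -> map<string, bool>, writer required: codes aligns to codes
  Address -> Address, writer optional: meta aligns to meta
  bool -> bool, writer required: primary aligns to primary
  int64 -> int64, writer required: version aligns to version
  float32 -> float64, writer required: balance aligns to balance
  int32 -> int32, writer optional: duration aligns to duration
  blob (writer side), unknown to reader
  archived (writer side), unknown to reader
  int32 -> float64, writer required: meta.score aligns to meta.score
  float64 -> float64, writer required: meta.price aligns to meta.price
  nothing fires on Account: forward is COMPATIBLE
the rest of the Account diff is inert for this question:
  field score in record Address: type float64 changed to int32 -> fires only in the backward direction of Account, which is not asked here
  field balance in record Account: type float64 changed to float32 (its default is dropped) -> fires only in the backward direction of Account, which is not asked here
  added field archived to record Account: required bool, tag 7 (in v2 it sits immediately before balance) -> fires only in the backward direction of Account, which is not asked here
  field price in record Address: optional changed to required -> fires only in the backward direction of Account, which is not asked here
  added field blob to record Account: required bytes, tag 23, default 0xC0DE (in v2 it sits immediately before codes) -> fires no rule on Account, leaving the asked answer as it is
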